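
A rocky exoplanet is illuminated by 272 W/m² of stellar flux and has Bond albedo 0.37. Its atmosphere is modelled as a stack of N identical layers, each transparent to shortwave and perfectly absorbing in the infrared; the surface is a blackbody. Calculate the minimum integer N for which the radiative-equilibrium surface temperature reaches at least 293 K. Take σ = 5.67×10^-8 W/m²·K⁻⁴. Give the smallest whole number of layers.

9

The effective emission temperature is T_e = [S(1−α)/(4σ)]^¼ = 165.8 K.
Since T_s⁴ = (N+1)T_e⁴, we need N ≥ (T_s/T_e)⁴ − 1 = 8.754.
Rounding up, N = 9.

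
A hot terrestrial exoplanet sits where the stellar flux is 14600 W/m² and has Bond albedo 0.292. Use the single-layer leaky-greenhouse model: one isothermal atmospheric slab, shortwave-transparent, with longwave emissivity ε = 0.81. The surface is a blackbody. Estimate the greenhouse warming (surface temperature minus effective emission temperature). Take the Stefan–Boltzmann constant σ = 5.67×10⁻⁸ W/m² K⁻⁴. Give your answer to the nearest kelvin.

At the top of the atmosphere, σT_e⁴ = S(1−α)/4 = 2584 W/m², giving T_e = 462.0 K.
For a single slab of emissivity ε, T_s⁴ = 2T_e⁴/(2−ε); thus T_s = 462.0·(1.681)^(1/4) = 526.1 K.
Greenhouse warming: T_s − T_e = 64.04 K.

64 K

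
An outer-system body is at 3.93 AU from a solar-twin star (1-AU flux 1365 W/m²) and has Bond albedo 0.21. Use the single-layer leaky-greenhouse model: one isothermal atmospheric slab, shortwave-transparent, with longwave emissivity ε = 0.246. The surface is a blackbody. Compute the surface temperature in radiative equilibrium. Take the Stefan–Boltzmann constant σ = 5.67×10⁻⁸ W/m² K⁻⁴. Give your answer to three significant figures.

137 kelvin

Irradiance scales as 1/d², so S = 1365 W/m² × (1/3.93)² = 88.38 W/m².
The planet radiates to space at T_e = [S(1−α)/(4σ)]^(1/4) = 132.5 K.
For a single slab of emissivity ε, T_s⁴ = 2T_e⁴/(2−ε); thus T_s = 132.5·(1.14)^(1/4) = 136.9 K.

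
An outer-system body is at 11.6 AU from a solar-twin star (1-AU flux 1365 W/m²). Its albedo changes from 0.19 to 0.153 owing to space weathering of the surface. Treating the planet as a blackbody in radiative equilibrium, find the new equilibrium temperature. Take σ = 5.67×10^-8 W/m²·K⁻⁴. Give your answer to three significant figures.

78.5 K

Flux at the orbit: S = 1365/(11.6)² = 10.14 W/m².
New equilibrium: T₂ = [(1−0.153)·10.14/(4σ)]^(1/4) = 78.45 K.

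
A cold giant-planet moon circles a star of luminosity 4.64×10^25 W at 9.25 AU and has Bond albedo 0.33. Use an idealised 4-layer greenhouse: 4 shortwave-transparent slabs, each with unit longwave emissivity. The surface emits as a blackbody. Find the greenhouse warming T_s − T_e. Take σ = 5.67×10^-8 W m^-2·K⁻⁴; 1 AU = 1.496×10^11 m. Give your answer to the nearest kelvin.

Orbital distance: d = 9.25 AU = 1.384×10^12 m.
Flux at the orbit: S = L/(4πd²) = 4.64×10^25/(4π·(1.38×10^12)²) = 1.928 W m^-2.
The effective emission temperature is T_e = [S(1−α)/(4σ)]^¼ = 48.85 K.
Surface: T_s = (5)^¼·T_e = 73.05 K.
So the greenhouse effect raises the surface by 73.05 − 48.85 = 24.20 K.

24 kelvin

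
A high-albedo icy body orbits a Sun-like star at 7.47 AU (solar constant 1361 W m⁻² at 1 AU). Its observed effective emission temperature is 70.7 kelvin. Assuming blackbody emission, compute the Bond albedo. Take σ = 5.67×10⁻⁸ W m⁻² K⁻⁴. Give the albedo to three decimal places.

0.768

Flux at the orbit: S = 1361/(7.47)² = 24.39 W m⁻².
Energy balance: S(1−α)/4 = σT⁴, so 1−α = 4σT⁴/S.
σT⁴ = 1.417 W m⁻², so 4σT⁴ = 5.667 W m⁻².
1−α = 5.667/24.39 = 0.2323, so α = 0.7677.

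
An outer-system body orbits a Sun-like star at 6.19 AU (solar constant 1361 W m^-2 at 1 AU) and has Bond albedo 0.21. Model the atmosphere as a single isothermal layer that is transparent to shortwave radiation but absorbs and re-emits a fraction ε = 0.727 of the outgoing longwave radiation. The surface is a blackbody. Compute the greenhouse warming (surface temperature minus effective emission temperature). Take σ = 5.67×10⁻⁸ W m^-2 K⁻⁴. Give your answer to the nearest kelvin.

13 K

By the inverse-square law, S = 1361/6.19² = 35.52 W m^-2.
At the top of the atmosphere, σT_e⁴ = S(1−α)/4 = 7.015 W m^-2, giving T_e = 105.5 K.
The surface balance (absorbed SW + ε·downward IR = σT_s⁴) with T_a⁴ = T_s⁴/2 reduces to T_s = T_e·[2/(2−ε)]^¼ = 118.1 K.
The atmosphere warms the surface by 12.61 K.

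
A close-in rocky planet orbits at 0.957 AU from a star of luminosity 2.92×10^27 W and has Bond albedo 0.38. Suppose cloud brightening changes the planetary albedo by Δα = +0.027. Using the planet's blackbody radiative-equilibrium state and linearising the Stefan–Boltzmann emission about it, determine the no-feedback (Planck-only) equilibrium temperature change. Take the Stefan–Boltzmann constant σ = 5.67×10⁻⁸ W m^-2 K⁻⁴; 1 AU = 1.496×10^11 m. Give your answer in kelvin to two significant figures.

d = 0.957 × 1.496×10^11 m = 1.432×10^11 m.
S = L/(4πd²) = 11340 W m^-2.
Unperturbed T_e = [11340·(1−0.38)/(4σ)]^¼ = 419.6 K.
ΔF = −(S/4)Δα = −(11340/4)×(+0.027) = -76.52 W m^-2.
The Planck feedback parameter is 4σT_e³ = 16.75 W m^-2/K.
Hence the no-feedback warming is ΔF/(4σT_e³) = -4.57 K.

-4.6 K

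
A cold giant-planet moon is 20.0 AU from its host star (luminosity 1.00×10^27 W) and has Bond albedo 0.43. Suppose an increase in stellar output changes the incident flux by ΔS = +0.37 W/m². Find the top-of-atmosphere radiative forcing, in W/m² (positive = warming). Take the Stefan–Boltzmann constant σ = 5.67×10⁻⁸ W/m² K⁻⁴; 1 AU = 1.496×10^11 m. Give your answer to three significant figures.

0.0527 W/m²

d = 20.0 × 1.496×10^11 m = 2.992×10^12 m.
S = L/(4πd²) = 8.889 W/m².
ΔF = Δ[S(1−α)]/4 = (1−0.43)·+0.37/4 = 0.05273 W/m².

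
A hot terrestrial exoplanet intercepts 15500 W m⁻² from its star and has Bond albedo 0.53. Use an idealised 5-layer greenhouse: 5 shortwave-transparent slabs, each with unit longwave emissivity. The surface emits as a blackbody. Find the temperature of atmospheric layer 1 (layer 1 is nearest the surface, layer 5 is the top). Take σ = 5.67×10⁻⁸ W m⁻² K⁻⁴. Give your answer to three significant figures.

633 kelvin

OLR = S(1−α)/4 = 1821 W m⁻²; the top layer radiates at T_e = 423.3 K.
The net upward flux σT_e⁴ is constant between every pair of levels, so T_k⁴ = (N+1−k)T_e⁴.
T_1 = (5)^(1/4)·423.3 = 633.1 K.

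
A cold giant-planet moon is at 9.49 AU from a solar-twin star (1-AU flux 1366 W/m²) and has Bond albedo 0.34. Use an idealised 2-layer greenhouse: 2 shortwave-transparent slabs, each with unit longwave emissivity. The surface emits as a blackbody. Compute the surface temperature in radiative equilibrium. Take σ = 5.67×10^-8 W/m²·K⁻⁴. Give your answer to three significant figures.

By the inverse-square law, S = 1366/9.49² = 15.17 W/m².
OLR = S(1−α)/4 = 2.503 W/m²; the top layer radiates at T_e = 81.51 K.
With N = 2 opaque layers, T_s = (N+1)^(1/4)·T_e = 3^(1/4)·81.51 = 107.3 K.

107 kelvin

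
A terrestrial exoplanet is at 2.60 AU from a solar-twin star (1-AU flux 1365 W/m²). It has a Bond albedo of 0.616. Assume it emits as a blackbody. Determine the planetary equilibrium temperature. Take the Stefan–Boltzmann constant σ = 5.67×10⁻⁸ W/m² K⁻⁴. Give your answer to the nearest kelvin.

136 K

Irradiance scales as 1/d², so S = 1365 W/m² × (1/2.60)² = 201.9 W/m².
Averaging over the sphere, the absorbed flux is S(1−α)/4 = 19.38 W/m².
In equilibrium σT⁴ equals this, so T = 136.0 K.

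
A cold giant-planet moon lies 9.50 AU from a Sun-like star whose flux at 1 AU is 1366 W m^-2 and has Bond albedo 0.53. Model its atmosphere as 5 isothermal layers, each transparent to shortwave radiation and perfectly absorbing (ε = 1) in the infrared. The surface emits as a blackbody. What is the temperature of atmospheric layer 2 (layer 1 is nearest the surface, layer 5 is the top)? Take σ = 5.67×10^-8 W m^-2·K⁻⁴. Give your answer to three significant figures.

106 K

Flux at the orbit: S = 1366/(9.50)² = 15.14 W m^-2.
OLR = S(1−α)/4 = 1.778 W m^-2; the top layer radiates at T_e = 74.84 K.
The net upward flux σT_e⁴ is constant between every pair of levels, so T_k⁴ = (N+1−k)T_e⁴.
With k = 2: T_2 = (5+1−2)^¼·74.84 K = 105.8 K.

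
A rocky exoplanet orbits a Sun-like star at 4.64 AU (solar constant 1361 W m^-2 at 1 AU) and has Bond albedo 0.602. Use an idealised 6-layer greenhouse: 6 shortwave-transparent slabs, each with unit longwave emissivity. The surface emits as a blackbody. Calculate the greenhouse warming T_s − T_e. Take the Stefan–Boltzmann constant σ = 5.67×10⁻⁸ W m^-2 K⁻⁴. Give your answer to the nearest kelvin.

By the inverse-square law, S = 1361/4.64² = 63.22 W m^-2.
OLR = S(1−α)/4 = 6.290 W m^-2; the top layer radiates at T_e = 102.6 K.
Surface: T_s = (7)^¼·T_e = 166.9 K.
So the greenhouse effect raises the surface by 166.9 − 102.6 = 64.30 K.

64 K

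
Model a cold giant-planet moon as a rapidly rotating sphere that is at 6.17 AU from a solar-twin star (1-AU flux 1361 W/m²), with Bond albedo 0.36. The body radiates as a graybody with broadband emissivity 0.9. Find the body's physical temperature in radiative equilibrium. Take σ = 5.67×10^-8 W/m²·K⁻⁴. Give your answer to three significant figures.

103 K

Irradiance scales as 1/d², so S = 1361 W/m² × (1/6.17)² = 35.75 W/m².
Averaging over the sphere, the absorbed flux is S(1−α)/4 = 5.720 W/m².
Radiative balance εσT⁴ = 5.720 gives T = [5.720/(0.9·σ)]^(1/4) = 102.9 K.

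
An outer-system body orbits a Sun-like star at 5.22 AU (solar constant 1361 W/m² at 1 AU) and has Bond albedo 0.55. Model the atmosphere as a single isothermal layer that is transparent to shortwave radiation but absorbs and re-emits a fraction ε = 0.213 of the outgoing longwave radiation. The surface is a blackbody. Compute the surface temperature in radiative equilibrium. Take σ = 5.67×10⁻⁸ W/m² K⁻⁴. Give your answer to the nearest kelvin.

103 K

By the inverse-square law, S = 1361/5.22² = 49.95 W/m².
The planet radiates to space at T_e = [S(1−α)/(4σ)]^(1/4) = 99.77 K.
The surface balance (absorbed SW + ε·downward IR = σT_s⁴) with T_a⁴ = T_s⁴/2 reduces to T_s = T_e·[2/(2−ε)]^¼ = 102.6 K.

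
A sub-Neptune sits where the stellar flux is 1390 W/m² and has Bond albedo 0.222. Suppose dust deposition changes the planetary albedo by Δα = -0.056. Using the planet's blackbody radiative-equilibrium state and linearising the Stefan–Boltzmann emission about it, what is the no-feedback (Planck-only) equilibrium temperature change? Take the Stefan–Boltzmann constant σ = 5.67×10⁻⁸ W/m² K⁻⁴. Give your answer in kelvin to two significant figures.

4.7 K

Unperturbed T_e = [1390·(1−0.222)/(4σ)]^¼ = 262.8 K.
ΔF = −(S/4)Δα = −(1390/4)×(-0.056) = 19.46 W/m².
The Planck feedback parameter is 4σT_e³ = 4.115 W/m²/K.
So ΔT₀ = 19.46/4.115 = 4.73 K.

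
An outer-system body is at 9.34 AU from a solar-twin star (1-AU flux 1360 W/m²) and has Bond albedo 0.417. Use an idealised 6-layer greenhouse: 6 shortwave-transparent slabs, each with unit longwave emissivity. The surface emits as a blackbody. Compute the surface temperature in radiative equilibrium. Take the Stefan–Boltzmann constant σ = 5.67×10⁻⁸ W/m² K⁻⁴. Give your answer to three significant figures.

129 K

By the inverse-square law, S = 1360/9.34² = 15.59 W/m².
The effective emission temperature is T_e = [S(1−α)/(4σ)]^¼ = 79.56 K.
For an N-layer opaque stack, T_s⁴ = (N+1)T_e⁴, hence T_s = (7)^(1/4)×79.56 K = 129.4 K.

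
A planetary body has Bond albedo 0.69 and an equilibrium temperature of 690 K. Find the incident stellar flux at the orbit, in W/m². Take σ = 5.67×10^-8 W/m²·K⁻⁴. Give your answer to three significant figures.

1.66×10^5 W/m²

From S(1−α)/4 = σT⁴: S = 4σT⁴/(1−α).
σT⁴ = 5.67×10⁻⁸·(690)⁴ = 12850 W/m².
S = 4·12850/0.31 = 1.658×10^5 W/m².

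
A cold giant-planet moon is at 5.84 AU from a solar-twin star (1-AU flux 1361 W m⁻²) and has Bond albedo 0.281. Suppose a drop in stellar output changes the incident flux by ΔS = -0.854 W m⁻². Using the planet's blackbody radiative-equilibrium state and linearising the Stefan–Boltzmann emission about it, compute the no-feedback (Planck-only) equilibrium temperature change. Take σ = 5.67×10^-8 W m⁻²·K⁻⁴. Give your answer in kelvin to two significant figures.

-0.57 K

Flux at the orbit: S = 1361/(5.84)² = 39.91 W m⁻².
Reference equilibrium: T_e = [S(1−α)/(4σ)]^(1/4) = 106.1 K.
Only a fraction (1−α) is absorbed and it's spread over 4πR², so ΔF = (1−α)ΔS/4 = -0.1535 W m⁻².
Linearising σT⁴ gives d(σT⁴)/dT = 4σT_e³ = 0.2705 W m⁻² per K.
ΔT₀ = ΔF/λ_P = -0.1535/0.2705 = -0.567 K.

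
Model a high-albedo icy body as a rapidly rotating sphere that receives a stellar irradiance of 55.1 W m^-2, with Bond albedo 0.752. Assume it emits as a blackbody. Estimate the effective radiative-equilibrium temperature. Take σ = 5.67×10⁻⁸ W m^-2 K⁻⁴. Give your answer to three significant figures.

88.1 K

Absorbed flux (global mean): S(1−α)/4 = 55.10·0.248/4 = 3.416 W m^-2.
In equilibrium σT⁴ equals this, so T = 88.10 K.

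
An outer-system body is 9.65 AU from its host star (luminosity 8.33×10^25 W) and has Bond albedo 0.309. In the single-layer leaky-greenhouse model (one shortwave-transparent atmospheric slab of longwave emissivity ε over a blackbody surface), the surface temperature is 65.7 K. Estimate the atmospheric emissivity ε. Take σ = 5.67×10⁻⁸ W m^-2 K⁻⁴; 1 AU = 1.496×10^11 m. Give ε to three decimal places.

d = 9.65 × 1.496×10^11 m = 1.444×10^12 m.
Flux at the orbit: S = L/(4πd²) = 8.33×10^25/(4π·(1.44×10^12)²) = 3.181 W m^-2.
Effective temperature: T_e = [S(1−α)/(4σ)]^(1/4) = 55.79 K.
Inverting T_s⁴ = 2T_e⁴/(2−ε): (T_e/T_s)⁴ = 0.5201, so ε = 2(1 − 0.5201) = 0.9598.

0.960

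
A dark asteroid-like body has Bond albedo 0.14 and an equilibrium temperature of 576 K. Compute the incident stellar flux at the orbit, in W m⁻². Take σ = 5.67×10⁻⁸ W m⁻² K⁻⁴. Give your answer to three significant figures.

29000 W m⁻²

Invert the energy balance for S: S = 4σT⁴/(1−α).
σT⁴ = 5.67×10⁻⁸·(576)⁴ = 6241 W m⁻².
So S = 4×6241/(1−0.14) = 29030 W m⁻².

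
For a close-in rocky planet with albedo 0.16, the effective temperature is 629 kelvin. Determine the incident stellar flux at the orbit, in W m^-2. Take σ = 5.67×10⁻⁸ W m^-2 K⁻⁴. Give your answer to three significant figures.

Invert the energy balance for S: S = 4σT⁴/(1−α).
The emitted flux is σT⁴ = 8875 W m^-2.
S = 4·8875/0.84 = 42260 W m^-2.

42300 W m^-2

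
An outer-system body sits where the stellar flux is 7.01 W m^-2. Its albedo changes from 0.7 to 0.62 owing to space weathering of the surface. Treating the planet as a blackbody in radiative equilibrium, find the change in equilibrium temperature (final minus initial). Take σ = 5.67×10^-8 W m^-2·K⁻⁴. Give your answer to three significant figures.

Before: T₁ = [7.010·0.3/(4σ)]^(1/4) = 55.18 K.
After:  T₂ = [7.010·0.38/(4σ)]^(1/4) = 58.54 K.
ΔT = T₂ − T₁ = 3.359 K.

3.36 K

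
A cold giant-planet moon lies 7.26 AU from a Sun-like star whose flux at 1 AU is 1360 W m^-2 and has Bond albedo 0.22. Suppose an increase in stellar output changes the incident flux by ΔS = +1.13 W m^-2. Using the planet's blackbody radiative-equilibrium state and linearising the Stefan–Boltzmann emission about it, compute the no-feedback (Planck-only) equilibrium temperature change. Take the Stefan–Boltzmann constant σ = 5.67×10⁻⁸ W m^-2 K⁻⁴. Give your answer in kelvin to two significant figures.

1.1 K

Irradiance scales as 1/d², so S = 1360 W m^-2 × (1/7.26)² = 25.80 W m^-2.
Reference equilibrium: T_e = [S(1−α)/(4σ)]^(1/4) = 97.06 K.
ΔF = Δ[S(1−α)]/4 = (1−0.22)·+1.13/4 = 0.2203 W m^-2.
The Planck feedback parameter is 4σT_e³ = 0.2074 W m^-2/K.
So ΔT₀ = 0.2203/0.2074 = 1.06 K.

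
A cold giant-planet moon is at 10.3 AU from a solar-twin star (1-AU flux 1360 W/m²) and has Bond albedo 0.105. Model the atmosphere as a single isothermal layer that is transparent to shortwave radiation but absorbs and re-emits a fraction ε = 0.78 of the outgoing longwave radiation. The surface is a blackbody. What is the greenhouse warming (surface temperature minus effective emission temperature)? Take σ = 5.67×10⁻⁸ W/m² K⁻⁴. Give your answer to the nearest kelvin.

Flux at the orbit: S = 1360/(10.3)² = 12.82 W/m².
Effective emission temperature (TOA balance): σT_e⁴ = S(1−α)/4 = 2.868 W/m² → T_e = 84.34 K.
For a single slab of emissivity ε, T_s⁴ = 2T_e⁴/(2−ε); thus T_s = 84.34·(1.639)^(1/4) = 95.43 K.
Greenhouse warming: T_s − T_e = 11.09 K.

11 K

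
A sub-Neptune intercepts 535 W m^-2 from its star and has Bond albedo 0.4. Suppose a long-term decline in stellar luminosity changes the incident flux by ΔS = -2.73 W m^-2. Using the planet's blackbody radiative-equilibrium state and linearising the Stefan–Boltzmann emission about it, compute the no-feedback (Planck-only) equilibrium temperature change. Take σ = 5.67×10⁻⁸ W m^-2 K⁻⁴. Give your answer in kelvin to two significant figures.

Unperturbed T_e = [535.0·(1−0.4)/(4σ)]^¼ = 194.0 K.
Only a fraction (1−α) is absorbed and it's spread over 4πR², so ΔF = (1−α)ΔS/4 = -0.4095 W m^-2.
Linearising σT⁴ gives d(σT⁴)/dT = 4σT_e³ = 1.655 W m^-2 per K.
ΔT₀ = ΔF/λ_P = -0.4095/1.655 = -0.247 K.

-0.25 K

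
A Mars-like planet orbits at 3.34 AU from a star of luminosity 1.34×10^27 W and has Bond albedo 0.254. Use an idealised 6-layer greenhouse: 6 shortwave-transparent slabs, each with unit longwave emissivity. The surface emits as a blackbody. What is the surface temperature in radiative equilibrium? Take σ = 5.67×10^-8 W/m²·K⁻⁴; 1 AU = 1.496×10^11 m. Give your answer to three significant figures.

315 K

d = 3.34 × 1.496×10^11 m = 4.997×10^11 m.
Flux at the orbit: S = L/(4πd²) = 1.34×10^27/(4π·(5.00×10^11)²) = 427.1 W/m².
OLR = S(1−α)/4 = 79.66 W/m²; the top layer radiates at T_e = 193.6 K.
With N = 6 opaque layers, T_s = (N+1)^(1/4)·T_e = 7^(1/4)·193.6 = 314.9 K.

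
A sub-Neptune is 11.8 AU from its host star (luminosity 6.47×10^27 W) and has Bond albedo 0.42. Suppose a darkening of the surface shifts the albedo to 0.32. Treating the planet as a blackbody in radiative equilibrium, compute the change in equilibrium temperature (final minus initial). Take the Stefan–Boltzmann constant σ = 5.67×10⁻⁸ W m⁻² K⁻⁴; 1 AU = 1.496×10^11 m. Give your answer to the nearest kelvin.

d = 11.8 × 1.496×10^11 m = 1.765×10^12 m.
Spreading L over a sphere of radius d: S = 6.47×10^27/(4π·1.77×10^12²) = 165.2 W m⁻².
Initial: T₁ = [S(1−0.42)/(4σ)]^(1/4) = 143.4 K.
With α = 0.32, T₂ = 149.2 K.
ΔT = T₂ − T₁ = 5.816 K.

6 kelvin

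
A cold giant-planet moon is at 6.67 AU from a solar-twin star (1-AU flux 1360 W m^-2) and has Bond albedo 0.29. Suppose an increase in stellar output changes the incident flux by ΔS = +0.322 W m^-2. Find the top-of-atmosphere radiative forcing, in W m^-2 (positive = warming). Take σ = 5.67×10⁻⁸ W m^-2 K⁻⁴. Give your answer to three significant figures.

Irradiance scales as 1/d², so S = 1360 W m^-2 × (1/6.67)² = 30.57 W m^-2.
Only a fraction (1−α) is absorbed and it's spread over 4πR², so ΔF = (1−α)ΔS/4 = 0.05715 W m^-2.

0.0572 W m^-2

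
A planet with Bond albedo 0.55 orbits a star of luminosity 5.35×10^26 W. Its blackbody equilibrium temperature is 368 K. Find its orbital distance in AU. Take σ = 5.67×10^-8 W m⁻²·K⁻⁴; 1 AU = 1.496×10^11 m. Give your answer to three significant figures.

Energy balance gives S = 4σT⁴/(1−α) = 9243 W m⁻².
S = L/(4πd²) → d = √(L/4πS) = √(5.35×10^26/(4π·9243)) = 6.787×10^10 m = 0.4537 AU.

0.454 AU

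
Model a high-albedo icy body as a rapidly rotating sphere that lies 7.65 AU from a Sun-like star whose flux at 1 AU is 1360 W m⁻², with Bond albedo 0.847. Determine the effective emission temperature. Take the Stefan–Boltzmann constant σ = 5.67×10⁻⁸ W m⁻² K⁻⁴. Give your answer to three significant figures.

By the inverse-square law, S = 1360/7.65² = 23.24 W m⁻².
Averaging over the sphere, the absorbed flux is S(1−α)/4 = 0.8889 W m⁻².
In equilibrium σT⁴ equals this, so T = 62.92 K.

62.9 kelvin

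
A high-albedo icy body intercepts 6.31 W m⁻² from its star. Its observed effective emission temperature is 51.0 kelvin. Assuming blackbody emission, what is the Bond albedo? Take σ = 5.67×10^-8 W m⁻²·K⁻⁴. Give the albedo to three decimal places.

Energy balance: S(1−α)/4 = σT⁴, so 1−α = 4σT⁴/S.
4σT⁴ = 4·5.67×10⁻⁸·(51.0)⁴ = 1.534 W m⁻².
1−α = 1.534/6.310 = 0.2432, so α = 0.7568.

0.757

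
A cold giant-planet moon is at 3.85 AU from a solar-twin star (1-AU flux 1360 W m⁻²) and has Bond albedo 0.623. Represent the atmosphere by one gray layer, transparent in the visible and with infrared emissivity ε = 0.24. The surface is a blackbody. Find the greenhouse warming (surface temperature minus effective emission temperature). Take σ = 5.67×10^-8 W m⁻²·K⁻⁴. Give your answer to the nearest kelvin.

Irradiance scales as 1/d², so S = 1360 W m⁻² × (1/3.85)² = 91.75 W m⁻².
At the top of the atmosphere, σT_e⁴ = S(1−α)/4 = 8.648 W m⁻², giving T_e = 111.1 K.
The surface balance (absorbed SW + ε·downward IR = σT_s⁴) with T_a⁴ = T_s⁴/2 reduces to T_s = T_e·[2/(2−ε)]^¼ = 114.7 K.
T_s − T_e = 114.7 − 111.1 = 3.609 K.

4 K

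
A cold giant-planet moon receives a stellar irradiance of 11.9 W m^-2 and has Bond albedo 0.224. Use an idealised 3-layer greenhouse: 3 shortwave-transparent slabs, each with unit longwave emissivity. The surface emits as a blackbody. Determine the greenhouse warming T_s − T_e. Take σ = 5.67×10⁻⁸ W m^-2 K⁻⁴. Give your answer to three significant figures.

OLR = S(1−α)/4 = 2.309 W m^-2; the top layer radiates at T_e = 79.88 K.
Surface: T_s = (4)^¼·T_e = 113.0 K.
Warming: T_s − T_e = 33.09 K.

33.1 kelvin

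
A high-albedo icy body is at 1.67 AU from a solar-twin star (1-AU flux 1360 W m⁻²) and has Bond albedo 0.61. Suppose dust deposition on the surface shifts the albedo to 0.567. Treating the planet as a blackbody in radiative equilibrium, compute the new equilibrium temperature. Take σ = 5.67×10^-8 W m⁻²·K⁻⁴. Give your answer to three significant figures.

By the inverse-square law, S = 1360/1.67² = 487.6 W m⁻².
New equilibrium: T₂ = [(1−0.567)·487.6/(4σ)]^(1/4) = 174.7 K.

175 K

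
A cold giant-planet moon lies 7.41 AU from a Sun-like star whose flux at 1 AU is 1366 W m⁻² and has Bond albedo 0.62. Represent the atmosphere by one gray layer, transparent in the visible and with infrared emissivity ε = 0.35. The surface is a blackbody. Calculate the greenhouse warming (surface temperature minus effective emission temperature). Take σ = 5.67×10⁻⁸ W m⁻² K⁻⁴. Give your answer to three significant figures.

3.96 K

Flux at the orbit: S = 1366/(7.41)² = 24.88 W m⁻².
At the top of the atmosphere, σT_e⁴ = S(1−α)/4 = 2.363 W m⁻², giving T_e = 80.35 K.
The surface balance (absorbed SW + ε·downward IR = σT_s⁴) with T_a⁴ = T_s⁴/2 reduces to T_s = T_e·[2/(2−ε)]^¼ = 84.31 K.
Greenhouse warming: T_s − T_e = 3.959 K.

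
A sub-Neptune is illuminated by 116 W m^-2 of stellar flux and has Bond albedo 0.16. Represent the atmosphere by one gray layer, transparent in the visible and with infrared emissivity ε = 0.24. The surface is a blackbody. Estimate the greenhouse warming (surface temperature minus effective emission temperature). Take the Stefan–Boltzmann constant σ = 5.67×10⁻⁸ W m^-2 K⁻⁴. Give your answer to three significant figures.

4.68 K

At the top of the atmosphere, σT_e⁴ = S(1−α)/4 = 24.36 W m^-2, giving T_e = 144.0 K.
For a single slab of emissivity ε, T_s⁴ = 2T_e⁴/(2−ε); thus T_s = 144.0·(1.136)^(1/4) = 148.6 K.
The atmosphere warms the surface by 4.675 K.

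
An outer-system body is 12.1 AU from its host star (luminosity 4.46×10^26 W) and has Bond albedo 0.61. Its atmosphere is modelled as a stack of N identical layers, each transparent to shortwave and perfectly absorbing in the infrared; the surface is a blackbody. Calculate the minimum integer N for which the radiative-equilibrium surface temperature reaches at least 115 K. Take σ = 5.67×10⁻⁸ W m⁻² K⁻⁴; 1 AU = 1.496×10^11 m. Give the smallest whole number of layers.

d = 12.1 × 1.496×10^11 m = 1.810×10^12 m.
Flux at the orbit: S = L/(4πd²) = 4.46×10^26/(4π·(1.81×10^12)²) = 10.83 W m⁻².
The effective emission temperature is T_e = [S(1−α)/(4σ)]^¼ = 65.69 K.
Need (N+1)T_e⁴ ≥ T_s⁴, i.e. N+1 ≥ (115/65.69)⁴ = 9.390.
The minimum whole number is N = 9.

9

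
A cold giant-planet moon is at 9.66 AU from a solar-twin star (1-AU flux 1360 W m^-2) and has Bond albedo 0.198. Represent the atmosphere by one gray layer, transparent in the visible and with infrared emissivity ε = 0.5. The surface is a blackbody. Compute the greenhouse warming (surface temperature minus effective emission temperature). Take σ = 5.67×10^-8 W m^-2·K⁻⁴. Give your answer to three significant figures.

Flux at the orbit: S = 1360/(9.66)² = 14.57 W m^-2.
At the top of the atmosphere, σT_e⁴ = S(1−α)/4 = 2.922 W m^-2, giving T_e = 84.73 K.
Surface balance with a leaky layer gives σT_s⁴ = σT_e⁴·2/(2−ε), so T_s = T_e·[2/(2−0.5)]^(1/4) = 91.05 K.
Greenhouse warming: T_s − T_e = 6.318 K.

6.32 K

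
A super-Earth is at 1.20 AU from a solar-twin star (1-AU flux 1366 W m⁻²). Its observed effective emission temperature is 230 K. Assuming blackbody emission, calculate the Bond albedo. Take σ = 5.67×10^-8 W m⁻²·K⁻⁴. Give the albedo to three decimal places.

Flux at the orbit: S = 1366/(1.20)² = 948.6 W m⁻².
From σT⁴ = S(1−α)/4 we invert for α: 1−α = 4σT⁴/S.
σT⁴ = 158.7 W m⁻², so 4σT⁴ = 634.7 W m⁻².
Hence α = 1 − 634.7/948.6 = 0.3309.

0.331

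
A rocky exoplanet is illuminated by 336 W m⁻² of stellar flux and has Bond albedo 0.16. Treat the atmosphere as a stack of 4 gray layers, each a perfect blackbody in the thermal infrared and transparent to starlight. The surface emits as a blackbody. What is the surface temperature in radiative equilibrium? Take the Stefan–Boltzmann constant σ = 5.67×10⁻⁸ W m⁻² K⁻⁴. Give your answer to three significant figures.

281 K

Top-of-atmosphere balance: σT_e⁴ = S(1−α)/4 = 70.56 W m⁻² → T_e = 187.8 K.
For an N-layer opaque stack, T_s⁴ = (N+1)T_e⁴, hence T_s = (5)^(1/4)×187.8 K = 280.9 K.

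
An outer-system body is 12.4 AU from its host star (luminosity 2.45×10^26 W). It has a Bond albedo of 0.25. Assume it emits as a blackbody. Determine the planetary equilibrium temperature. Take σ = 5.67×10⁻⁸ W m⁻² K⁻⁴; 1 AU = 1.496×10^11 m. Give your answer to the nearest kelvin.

66 K

d = 12.4 × 1.496×10^11 m = 1.855×10^12 m.
Flux at the orbit: S = L/(4πd²) = 2.45×10^26/(4π·(1.86×10^12)²) = 5.666 W m⁻².
Absorbed flux (global mean): S(1−α)/4 = 5.666·0.75/4 = 1.062 W m⁻².
Set σT⁴ = 1.062 → T = (1.062/σ)^(1/4) = 65.79 K.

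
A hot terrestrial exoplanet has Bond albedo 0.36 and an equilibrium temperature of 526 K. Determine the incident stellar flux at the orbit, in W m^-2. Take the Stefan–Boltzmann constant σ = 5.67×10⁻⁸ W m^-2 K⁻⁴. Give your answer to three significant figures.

From S(1−α)/4 = σT⁴: S = 4σT⁴/(1−α).
The emitted flux is σT⁴ = 4340 W m^-2.
So S = 4×4340/(1−0.36) = 27130 W m^-2.

27100 W m^-2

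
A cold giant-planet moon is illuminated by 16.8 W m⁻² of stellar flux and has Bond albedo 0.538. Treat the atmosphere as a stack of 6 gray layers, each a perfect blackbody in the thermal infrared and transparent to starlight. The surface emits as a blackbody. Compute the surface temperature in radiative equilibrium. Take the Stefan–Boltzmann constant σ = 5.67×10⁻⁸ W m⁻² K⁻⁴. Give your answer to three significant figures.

The effective emission temperature is T_e = [S(1−α)/(4σ)]^¼ = 76.49 K.
Layer-by-layer balance gives σT_s⁴ = (N+1)σT_e⁴, so T_s = 7^¼·76.49 = 124.4 K.

124 K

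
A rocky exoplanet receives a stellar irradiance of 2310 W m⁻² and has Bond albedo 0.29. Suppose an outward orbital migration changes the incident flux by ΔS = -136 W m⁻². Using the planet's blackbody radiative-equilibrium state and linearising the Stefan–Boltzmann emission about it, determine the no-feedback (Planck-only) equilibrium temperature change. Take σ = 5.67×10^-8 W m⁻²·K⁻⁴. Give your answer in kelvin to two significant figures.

Reference equilibrium: T_e = [S(1−α)/(4σ)]^(1/4) = 291.6 K.
Only a fraction (1−α) is absorbed and it's spread over 4πR², so ΔF = (1−α)ΔS/4 = -24.14 W m⁻².
Planck response: λ_P = 4σT_e³ = 4·5.67×10⁻⁸·(291.6)³ = 5.624 W m⁻²/K.
So ΔT₀ = -24.14/5.624 = -4.29 K.

-4.3 K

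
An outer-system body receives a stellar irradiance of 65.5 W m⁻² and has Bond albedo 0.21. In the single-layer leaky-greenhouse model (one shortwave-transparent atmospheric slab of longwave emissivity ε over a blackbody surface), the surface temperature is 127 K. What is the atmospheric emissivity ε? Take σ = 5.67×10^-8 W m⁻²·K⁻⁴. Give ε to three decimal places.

First, T_e = [65.50·(1−0.21)/(4σ)]^(1/4) = 122.9 K.
T_s⁴ = T_e⁴·2/(2−ε) → ε = 2 − 2(T_e/T_s)⁴ = 2 − 2·(122.9/127)⁴ = 0.2460.

0.246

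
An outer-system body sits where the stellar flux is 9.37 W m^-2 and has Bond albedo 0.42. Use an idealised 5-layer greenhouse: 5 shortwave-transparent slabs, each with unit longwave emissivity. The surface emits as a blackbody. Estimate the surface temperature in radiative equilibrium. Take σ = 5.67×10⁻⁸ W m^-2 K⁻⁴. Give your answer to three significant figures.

110 K

The effective emission temperature is T_e = [S(1−α)/(4σ)]^¼ = 69.97 K.
Layer-by-layer balance gives σT_s⁴ = (N+1)σT_e⁴, so T_s = 6^¼·69.97 = 109.5 K.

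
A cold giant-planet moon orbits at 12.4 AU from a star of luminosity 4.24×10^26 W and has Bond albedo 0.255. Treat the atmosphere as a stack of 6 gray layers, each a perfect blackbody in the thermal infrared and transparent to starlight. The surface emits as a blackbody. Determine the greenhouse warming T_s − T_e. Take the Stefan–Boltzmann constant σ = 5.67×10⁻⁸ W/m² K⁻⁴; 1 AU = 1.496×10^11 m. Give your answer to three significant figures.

47.2 kelvin

d = 12.4 × 1.496×10^11 m = 1.855×10^12 m.
S = L/(4πd²) = 9.805 W/m².
The effective emission temperature is T_e = [S(1−α)/(4σ)]^¼ = 75.33 K.
Surface: T_s = (7)^¼·T_e = 122.5 K.
So the greenhouse effect raises the surface by 122.5 − 75.33 = 47.20 K.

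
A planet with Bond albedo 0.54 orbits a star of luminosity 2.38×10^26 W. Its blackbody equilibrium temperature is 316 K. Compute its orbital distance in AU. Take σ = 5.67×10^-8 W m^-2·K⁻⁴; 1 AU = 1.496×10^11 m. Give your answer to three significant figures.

0.415 AU

Required flux: S = 4σT⁴/(1−α) = 4916 W m^-2.
Then d = [L/(4πS)]^(1/2) = 6.207×10^10 m, i.e. 0.4149 AU.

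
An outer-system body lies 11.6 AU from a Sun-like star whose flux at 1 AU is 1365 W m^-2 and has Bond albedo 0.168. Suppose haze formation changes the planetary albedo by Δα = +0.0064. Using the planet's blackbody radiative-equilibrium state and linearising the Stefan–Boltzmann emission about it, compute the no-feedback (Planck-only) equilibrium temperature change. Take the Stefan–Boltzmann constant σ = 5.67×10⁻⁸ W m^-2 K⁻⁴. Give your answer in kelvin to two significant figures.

-0.15 kelvin

Irradiance scales as 1/d², so S = 1365 W m^-2 × (1/11.6)² = 10.14 W m^-2.
The baseline emission temperature is T_e = 78.10 K.
ΔF = −(S/4)Δα = −(10.14/4)×(+0.0064) = -0.01623 W m^-2.
The Planck feedback parameter is 4σT_e³ = 0.1081 W m^-2/K.
ΔT₀ = ΔF/λ_P = -0.01623/0.1081 = -0.150 K.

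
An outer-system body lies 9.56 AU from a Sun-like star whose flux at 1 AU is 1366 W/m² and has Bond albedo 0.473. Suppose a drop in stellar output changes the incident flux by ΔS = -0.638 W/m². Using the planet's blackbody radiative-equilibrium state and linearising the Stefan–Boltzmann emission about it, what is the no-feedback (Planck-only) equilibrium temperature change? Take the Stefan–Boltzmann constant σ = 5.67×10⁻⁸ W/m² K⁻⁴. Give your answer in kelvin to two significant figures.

-0.82 K

Flux at the orbit: S = 1366/(9.56)² = 14.95 W/m².
Unperturbed T_e = [14.95·(1−0.473)/(4σ)]^¼ = 76.77 K.
TOA radiative forcing: ΔF = (1−α)ΔS/4 = 0.527·(-0.638)/4 = -0.08406 W/m².
Linearising σT⁴ gives d(σT⁴)/dT = 4σT_e³ = 0.1026 W/m² per K.
ΔT₀ = ΔF/λ_P = -0.08406/0.1026 = -0.819 K.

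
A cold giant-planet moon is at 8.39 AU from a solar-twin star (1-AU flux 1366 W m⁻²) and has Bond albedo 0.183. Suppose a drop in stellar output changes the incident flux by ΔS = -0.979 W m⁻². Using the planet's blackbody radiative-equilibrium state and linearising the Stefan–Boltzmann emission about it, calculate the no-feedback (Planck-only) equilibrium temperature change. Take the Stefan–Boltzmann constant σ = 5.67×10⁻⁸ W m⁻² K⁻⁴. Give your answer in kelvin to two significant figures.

Flux at the orbit: S = 1366/(8.39)² = 19.41 W m⁻².
Unperturbed T_e = [19.41·(1−0.183)/(4σ)]^¼ = 91.44 K.
Only a fraction (1−α) is absorbed and it's spread over 4πR², so ΔF = (1−α)ΔS/4 = -0.2000 W m⁻².
The Planck feedback parameter is 4σT_e³ = 0.1734 W m⁻²/K.
So ΔT₀ = -0.2000/0.1734 = -1.15 K.

-1.2 K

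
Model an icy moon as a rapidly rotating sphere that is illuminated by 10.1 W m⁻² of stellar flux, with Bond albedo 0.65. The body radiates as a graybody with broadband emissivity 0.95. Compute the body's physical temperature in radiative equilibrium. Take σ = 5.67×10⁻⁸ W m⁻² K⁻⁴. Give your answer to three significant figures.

63.6 kelvin

The planet absorbs (1−α)S over its disc πR² and re-emits over 4πR², so the mean absorbed flux is (1−0.65)·10.10/4 = 0.8837 W m⁻².
Equating to εσT⁴ with ε = 0.95: T = (0.8837/0.95σ)^(1/4) = 63.64 K.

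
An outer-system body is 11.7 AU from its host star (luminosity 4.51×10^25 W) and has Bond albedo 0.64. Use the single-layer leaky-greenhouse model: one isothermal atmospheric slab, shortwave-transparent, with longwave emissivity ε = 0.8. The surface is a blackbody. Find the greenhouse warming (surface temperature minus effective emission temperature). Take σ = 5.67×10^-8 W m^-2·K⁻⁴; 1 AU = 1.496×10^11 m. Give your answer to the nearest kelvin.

d = 11.7 × 1.496×10^11 m = 1.750×10^12 m.
Flux at the orbit: S = L/(4πd²) = 4.51×10^25/(4π·(1.75×10^12)²) = 1.171 W m^-2.
Effective emission temperature (TOA balance): σT_e⁴ = S(1−α)/4 = 0.1054 W m^-2 → T_e = 36.93 K.
The surface balance (absorbed SW + ε·downward IR = σT_s⁴) with T_a⁴ = T_s⁴/2 reduces to T_s = T_e·[2/(2−ε)]^¼ = 41.96 K.
Greenhouse warming: T_s − T_e = 5.030 K.

5 K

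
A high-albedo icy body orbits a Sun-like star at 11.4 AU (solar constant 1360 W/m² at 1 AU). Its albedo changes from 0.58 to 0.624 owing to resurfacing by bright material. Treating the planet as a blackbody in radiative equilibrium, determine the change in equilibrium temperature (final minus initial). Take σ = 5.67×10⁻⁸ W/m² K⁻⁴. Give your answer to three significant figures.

Flux at the orbit: S = 1360/(11.4)² = 10.46 W/m².
Before: T₁ = [10.46·0.42/(4σ)]^(1/4) = 66.35 K.
Final:   T₂ = [S(1−0.624)/(4σ)]^(1/4) = 64.54 K.
ΔT = T₂ − T₁ = -1.810 K.

-1.81 kelvin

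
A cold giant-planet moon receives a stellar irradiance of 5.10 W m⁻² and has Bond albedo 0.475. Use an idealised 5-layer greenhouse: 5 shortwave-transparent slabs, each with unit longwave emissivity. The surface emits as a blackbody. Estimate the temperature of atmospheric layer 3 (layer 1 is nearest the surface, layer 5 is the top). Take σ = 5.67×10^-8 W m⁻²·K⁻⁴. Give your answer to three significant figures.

OLR = S(1−α)/4 = 0.6694 W m⁻²; the top layer radiates at T_e = 58.62 K.
The net upward flux σT_e⁴ is constant between every pair of levels, so T_k⁴ = (N+1−k)T_e⁴.
T_3 = (3)^(1/4)·58.62 = 77.14 K.

77.1 kelvin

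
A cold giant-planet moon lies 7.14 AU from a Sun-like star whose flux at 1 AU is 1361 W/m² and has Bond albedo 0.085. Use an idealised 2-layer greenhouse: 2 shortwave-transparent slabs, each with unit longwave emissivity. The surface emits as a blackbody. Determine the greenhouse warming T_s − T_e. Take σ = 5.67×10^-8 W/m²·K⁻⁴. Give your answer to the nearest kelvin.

32 K

By the inverse-square law, S = 1361/7.14² = 26.70 W/m².
OLR = S(1−α)/4 = 6.107 W/m²; the top layer radiates at T_e = 101.9 K.
T_s = (N+1)^(1/4)·T_e = 134.1 K.
So the greenhouse effect raises the surface by 134.1 − 101.9 = 32.20 K.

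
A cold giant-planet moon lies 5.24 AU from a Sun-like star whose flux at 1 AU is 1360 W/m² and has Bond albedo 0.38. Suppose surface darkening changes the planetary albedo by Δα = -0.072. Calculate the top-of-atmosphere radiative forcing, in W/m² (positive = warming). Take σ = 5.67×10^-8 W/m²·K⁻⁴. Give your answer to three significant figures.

Flux at the orbit: S = 1360/(5.24)² = 49.53 W/m².
ΔF = −(S/4)Δα = −(49.53/4)×(-0.072) = 0.8916 W/m².

0.892 W/m²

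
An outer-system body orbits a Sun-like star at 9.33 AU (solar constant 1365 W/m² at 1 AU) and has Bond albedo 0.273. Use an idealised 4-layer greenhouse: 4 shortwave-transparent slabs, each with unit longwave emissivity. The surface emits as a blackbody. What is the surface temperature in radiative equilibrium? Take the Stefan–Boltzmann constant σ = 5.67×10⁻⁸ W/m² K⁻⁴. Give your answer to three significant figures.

126 kelvin

Irradiance scales as 1/d², so S = 1365 W/m² × (1/9.33)² = 15.68 W/m².
The effective emission temperature is T_e = [S(1−α)/(4σ)]^¼ = 84.20 K.
Layer-by-layer balance gives σT_s⁴ = (N+1)σT_e⁴, so T_s = 5^¼·84.20 = 125.9 K.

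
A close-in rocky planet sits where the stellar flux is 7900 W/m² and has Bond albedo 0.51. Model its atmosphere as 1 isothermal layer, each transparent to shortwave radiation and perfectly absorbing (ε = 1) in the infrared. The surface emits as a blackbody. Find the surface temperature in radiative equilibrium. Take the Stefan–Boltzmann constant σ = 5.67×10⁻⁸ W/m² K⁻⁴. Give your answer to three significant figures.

430 K

The effective emission temperature is T_e = [S(1−α)/(4σ)]^¼ = 361.4 K.
Layer-by-layer balance gives σT_s⁴ = (N+1)σT_e⁴, so T_s = 2^¼·361.4 = 429.8 K.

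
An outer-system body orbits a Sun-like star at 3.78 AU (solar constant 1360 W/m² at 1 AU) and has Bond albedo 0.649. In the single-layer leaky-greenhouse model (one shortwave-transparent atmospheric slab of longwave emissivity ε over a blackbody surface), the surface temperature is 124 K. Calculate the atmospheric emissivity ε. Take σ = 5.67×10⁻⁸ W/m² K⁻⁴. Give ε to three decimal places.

0.754

Flux at the orbit: S = 1360/(3.78)² = 95.18 W/m².
TOA balance gives T_e = 110.2 K.
Since (2−ε)/2 = (T_e/T_s)⁴ = 0.6231, ε = 0.7539.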